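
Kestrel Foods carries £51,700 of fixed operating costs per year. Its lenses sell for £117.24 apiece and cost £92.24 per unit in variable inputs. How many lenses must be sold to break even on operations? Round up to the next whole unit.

Each unit contributes £117.24 − £92.24 = £25.00.
Break-even Q = £51,700 / £25.00 = 2,068.00 → 2,068 lenses.

2,068 lenses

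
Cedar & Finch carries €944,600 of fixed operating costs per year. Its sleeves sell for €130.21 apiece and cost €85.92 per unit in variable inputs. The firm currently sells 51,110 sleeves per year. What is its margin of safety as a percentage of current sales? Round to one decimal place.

Each unit contributes €130.21 − €85.92 = €44.29. Break-even units = €944,600 ÷ €44.29 = 21,327.61; break-even revenue = 21,327.61 × €130.21 = €2,777,068.55.
Actual sales revenue = 51,110 × €130.21 = €6,655,033.10.
Margin of safety = (€6,655,033.10 − €2,777,068.55) ÷ €6,655,033.10 = 58.3%.

58.3%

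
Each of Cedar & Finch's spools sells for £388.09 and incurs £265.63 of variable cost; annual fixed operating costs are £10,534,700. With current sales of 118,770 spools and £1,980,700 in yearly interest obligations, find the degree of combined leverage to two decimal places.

7.17

Total contribution margin = 118,770 × £122.46 = £14,544,574.20.
Subtracting fixed costs: EBIT = £14,544,574.20 − £10,534,700 = £4,009,874.20. Interest = £1,980,700.00.
DOL = £14,544,574.20 ÷ £4,009,874.20 = 3.6272; DFL = £4,009,874.20 ÷ £2,029,174.20 = 1.9761.
DCL = DOL × DFL = 3.6272 × 1.9761 = 7.1677.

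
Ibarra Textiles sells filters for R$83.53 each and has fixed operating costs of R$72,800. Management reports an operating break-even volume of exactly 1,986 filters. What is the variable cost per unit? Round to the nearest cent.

R$46.87

Contribution per unit must be FC / Q = R$72,800 / 1,986 = R$36.6566.
Hence VC = price − CM = R$83.53 − R$36.6566 = R$46.87.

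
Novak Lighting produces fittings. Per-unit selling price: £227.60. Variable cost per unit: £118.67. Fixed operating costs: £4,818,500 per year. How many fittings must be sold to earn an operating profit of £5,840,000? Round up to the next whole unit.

97,848 fittings

Each unit contributes £227.60 − £118.67 = £108.93.
Units = (FC + target) / CM = (£4,818,500 + £5,840,000) / £108.93 = 97,847.24, so 97,848 fittings.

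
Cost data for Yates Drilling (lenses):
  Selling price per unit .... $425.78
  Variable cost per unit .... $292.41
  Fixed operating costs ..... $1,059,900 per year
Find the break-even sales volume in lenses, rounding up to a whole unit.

Unit CM = price − variable cost = $425.78 − $292.41 = $133.37.
Units to break even: $1,059,900 ÷ $133.37 = 7,947.06, rounded up to 7,948.

7,948 lenses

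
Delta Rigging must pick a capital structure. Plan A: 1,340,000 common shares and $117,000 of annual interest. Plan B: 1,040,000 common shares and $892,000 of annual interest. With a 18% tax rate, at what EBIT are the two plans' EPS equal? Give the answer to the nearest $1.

At indifference, (EBIT − 117,000)(1 − t)/1,340,000 = (EBIT − 892,000)(1 − t)/1,040,000.
Cancelling (1 − t) and cross-multiplying: 1,040,000·(EBIT − 117,000) = 1,340,000·(EBIT − 892,000).
EBIT × (1,340,000 − 1,040,000) = 892,000 × 1,340,000 − 117,000 × 1,040,000 = 1,073,600,000,000, so EBIT = 1,073,600,000,000 ÷ 300,000 = 3,578,666.67.

$3,578,667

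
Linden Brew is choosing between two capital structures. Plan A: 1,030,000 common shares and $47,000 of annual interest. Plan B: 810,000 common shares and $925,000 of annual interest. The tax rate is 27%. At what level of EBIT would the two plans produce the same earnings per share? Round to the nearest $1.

Set EPS_A = EPS_B: (EBIT − $47,000)(1 − 0.27) ÷ 1,030,000 = (EBIT − $925,000)(1 − 0.27) ÷ 810,000.
The (1 − t) factor cancels: (EBIT − 47,000) × 810,000 = (EBIT − 925,000) × 1,030,000.
Solving, EBIT = (925,000·1,030,000 − 47,000·810,000) / (1,030,000 − 810,000) = 914,680,000,000 / 220,000 = 4,157,636.36.

$4,157,636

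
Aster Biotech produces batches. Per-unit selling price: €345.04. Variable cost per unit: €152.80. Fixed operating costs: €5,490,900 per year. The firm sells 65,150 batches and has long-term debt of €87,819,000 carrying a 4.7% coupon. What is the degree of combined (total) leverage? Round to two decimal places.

Total contribution margin = 65,150 × €192.24 = €12,524,436.00.
EBIT = €12,524,436.00 − €5,490,900 = €7,033,536.00. Interest = €4,127,493.00, so EBIT − I = €2,906,043.00.
DCL = contribution ÷ (EBIT − I) = €12,524,436.00 ÷ €2,906,043.00 = 4.3098.

4.31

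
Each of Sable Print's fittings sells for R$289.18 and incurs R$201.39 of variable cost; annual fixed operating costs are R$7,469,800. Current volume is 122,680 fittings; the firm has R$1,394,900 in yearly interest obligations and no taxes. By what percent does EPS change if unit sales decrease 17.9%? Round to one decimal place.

-101.2%

At 122,680 units, contribution = 122,680 × R$87.79 = R$10,770,077.20.
Subtracting fixed costs: EBIT = R$10,770,077.20 − R$7,469,800 = R$3,300,277.20.
Interest = R$1,394,900.00, so EBIT − I = R$1,905,377.20.
Degree of combined leverage = contribution ÷ (EBIT − I) = R$10,770,077.20 ÷ R$1,905,377.20 = 5.6525.
EPS therefore changes by 5.6525 × (-17.9%) = -101.2%.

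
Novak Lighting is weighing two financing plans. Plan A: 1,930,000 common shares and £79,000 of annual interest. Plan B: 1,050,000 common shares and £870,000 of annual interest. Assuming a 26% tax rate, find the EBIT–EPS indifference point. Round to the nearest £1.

Set EPS_A = EPS_B: (EBIT − £79,000)(1 − 0.26) ÷ 1,930,000 = (EBIT − £870,000)(1 − 0.26) ÷ 1,050,000.
The (1 − t) factor cancels: (EBIT − 79,000) × 1,050,000 = (EBIT − 870,000) × 1,930,000.
Solving, EBIT = (870,000·1,930,000 − 79,000·1,050,000) / (1,930,000 − 1,050,000) = 1,596,150,000,000 / 880,000 = 1,813,806.82.

£1,813,807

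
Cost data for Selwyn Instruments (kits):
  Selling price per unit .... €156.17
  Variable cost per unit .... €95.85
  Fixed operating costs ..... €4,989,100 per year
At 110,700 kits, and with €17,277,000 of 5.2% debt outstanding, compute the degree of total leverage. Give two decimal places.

Contribution at this volume is 110,700 × €60.32 = €6,677,424.00.
Subtracting fixed costs: EBIT = €6,677,424.00 − €4,989,100 = €1,688,324.00. Interest = €898,404.00, so EBIT − I = €789,920.00.
Degree of total leverage = total CM / (EBIT − interest) = €6,677,424.00 / €789,920.00 = 8.4533.

8.45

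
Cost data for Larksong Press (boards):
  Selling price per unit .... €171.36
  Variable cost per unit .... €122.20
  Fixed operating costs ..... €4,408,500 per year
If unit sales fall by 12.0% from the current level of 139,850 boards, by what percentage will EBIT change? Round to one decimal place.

Total contribution margin = 139,850 × €49.16 = €6,875,026.00.
Operating income = contribution − fixed costs = €6,875,026.00 − €4,408,500 = €2,466,526.00.
DOL = contribution ÷ EBIT = €6,875,026.00 ÷ €2,466,526.00 = 2.7873.
So EBIT moves 2.7873 × (-12.0%) = -33.4%.

-33.4%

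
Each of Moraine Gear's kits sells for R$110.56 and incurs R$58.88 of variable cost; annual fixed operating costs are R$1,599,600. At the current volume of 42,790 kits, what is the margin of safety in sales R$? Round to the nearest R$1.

R$1,308,808

Contribution margin per unit = R$110.56 − R$58.88 = R$51.68. Break-even units = R$1,599,600 ÷ R$51.68 = 30,952.01; break-even revenue = 30,952.01 × R$110.56 = R$3,422,054.49.
Current sales = 42,790 × R$110.56 = R$4,730,862.40.
Margin of safety = R$4,730,862.40 − R$3,422,054.49 = R$1,308,808.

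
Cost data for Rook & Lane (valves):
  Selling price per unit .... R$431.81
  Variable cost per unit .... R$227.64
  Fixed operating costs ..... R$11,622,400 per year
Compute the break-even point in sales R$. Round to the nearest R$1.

R$24,580,832

CM per unit = R$431.81 − R$227.64 = R$204.17; CM ratio = R$204.17 / R$431.81 = 0.4728.
Break-even sales = FC ÷ CM ratio = R$11,622,400 × R$431.81 / R$204.17 = R$24,580,832.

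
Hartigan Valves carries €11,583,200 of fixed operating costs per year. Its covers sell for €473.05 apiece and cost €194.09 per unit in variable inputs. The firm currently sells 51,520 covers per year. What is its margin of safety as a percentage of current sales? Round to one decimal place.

Each unit contributes €473.05 − €194.09 = €278.96. Break-even units = €11,583,200 ÷ €278.96 = 41,522.80; break-even revenue = 41,522.80 × €473.05 = €19,642,360.05.
Actual sales revenue = 51,520 × €473.05 = €24,371,536.00.
Margin of safety = (€24,371,536.00 − €19,642,360.05) ÷ €24,371,536.00 = 19.4%.

19.4%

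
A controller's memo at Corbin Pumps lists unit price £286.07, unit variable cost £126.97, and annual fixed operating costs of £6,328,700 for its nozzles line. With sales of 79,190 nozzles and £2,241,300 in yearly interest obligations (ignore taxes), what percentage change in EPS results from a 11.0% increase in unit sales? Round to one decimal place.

At 79,190 units, contribution = 79,190 × £159.10 = £12,599,129.00.
Operating income = contribution − fixed costs = £12,599,129.00 − £6,328,700 = £6,270,429.00.
After interest of £2,241,300.00, pre-tax earnings = £4,029,129.00.
Degree of combined leverage = contribution ÷ (EBIT − I) = £12,599,129.00 ÷ £4,029,129.00 = 3.1270.
%ΔEPS = DCL × %ΔSales = 3.1270 × +11.0% = +34.4%.

+34.4%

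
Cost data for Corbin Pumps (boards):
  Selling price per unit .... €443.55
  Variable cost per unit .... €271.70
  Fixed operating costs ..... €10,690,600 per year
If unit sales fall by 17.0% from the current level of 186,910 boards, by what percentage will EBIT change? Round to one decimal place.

Contribution at this volume is 186,910 × €171.85 = €32,120,483.50.
Operating income = contribution − fixed costs = €32,120,483.50 − €10,690,600 = €21,429,883.50.
Degree of operating leverage = €32,120,483.50 / €21,429,883.50 = 1.4989.
%ΔEBIT = DOL × %ΔSales = 1.4989 × -17.0% = -25.5%.

-25.5%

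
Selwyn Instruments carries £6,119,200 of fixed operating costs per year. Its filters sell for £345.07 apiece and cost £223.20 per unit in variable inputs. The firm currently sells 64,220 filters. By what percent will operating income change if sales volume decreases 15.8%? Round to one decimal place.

Contribution at this volume is 64,220 × £121.87 = £7,826,491.40.
Subtracting fixed costs: EBIT = £7,826,491.40 − £6,119,200 = £1,707,291.40.
DOL = contribution ÷ EBIT = £7,826,491.40 ÷ £1,707,291.40 = 4.5842.
Operating income changes by 4.5842 × -15.8% = -72.4%.

-72.4%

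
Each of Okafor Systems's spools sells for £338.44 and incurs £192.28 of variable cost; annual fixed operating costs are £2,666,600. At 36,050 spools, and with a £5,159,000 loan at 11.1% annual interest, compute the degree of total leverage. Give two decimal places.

Contribution at this volume is 36,050 × £146.16 = £5,269,068.00.
EBIT = £5,269,068.00 − £2,666,600 = £2,602,468.00. Interest = £572,649.00, so EBIT − I = £2,029,819.00.
DCL = contribution ÷ (EBIT − I) = £5,269,068.00 ÷ £2,029,819.00 = 2.5958.

2.60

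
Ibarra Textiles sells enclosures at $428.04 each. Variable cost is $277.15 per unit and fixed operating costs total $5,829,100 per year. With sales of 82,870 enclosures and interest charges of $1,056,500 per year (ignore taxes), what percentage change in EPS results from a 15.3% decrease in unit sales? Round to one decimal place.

At 82,870 units, contribution = 82,870 × $150.89 = $12,504,254.30.
EBIT = $12,504,254.30 − $5,829,100 = $6,675,154.30.
After interest of $1,056,500.00, pre-tax earnings = $5,618,654.30.
Degree of combined leverage = contribution ÷ (EBIT − I) = $12,504,254.30 ÷ $5,618,654.30 = 2.2255.
%ΔEPS = DCL × %ΔSales = 2.2255 × -15.3% = -34.0%.

-34.0%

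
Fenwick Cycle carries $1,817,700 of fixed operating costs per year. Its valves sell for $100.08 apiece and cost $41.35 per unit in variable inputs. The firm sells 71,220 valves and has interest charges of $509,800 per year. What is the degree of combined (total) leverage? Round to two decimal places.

2.25

Total contribution margin = 71,220 × $58.73 = $4,182,750.60.
Operating income = contribution − fixed costs = $4,182,750.60 − $1,817,700 = $2,365,050.60. Interest = $509,800.00.
DOL = $4,182,750.60 ÷ $2,365,050.60 = 1.7686; DFL = $2,365,050.60 ÷ $1,855,250.60 = 1.2748.
Combined leverage = 1.7686 × 1.2748 = 2.2546.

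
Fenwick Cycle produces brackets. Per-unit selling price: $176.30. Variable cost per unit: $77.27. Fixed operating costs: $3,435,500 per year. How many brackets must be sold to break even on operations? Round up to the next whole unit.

34,692 brackets

Unit CM = price − variable cost = $176.30 − $77.27 = $99.03.
Break-even Q = $3,435,500 / $99.03 = 34,691.51 → 34,692 brackets.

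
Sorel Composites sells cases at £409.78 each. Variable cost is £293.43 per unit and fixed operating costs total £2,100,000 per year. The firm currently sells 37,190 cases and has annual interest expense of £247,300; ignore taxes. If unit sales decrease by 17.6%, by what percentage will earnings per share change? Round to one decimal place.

-38.5%

Contribution at this volume is 37,190 × £116.35 = £4,327,056.50.
Operating income = contribution − fixed costs = £4,327,056.50 − £2,100,000 = £2,227,056.50.
After interest of £247,300.00, pre-tax earnings = £1,979,756.50.
DCL = total CM / (EBIT − I) = £4,327,056.50 / £1,979,756.50 = 2.1857.
%ΔEPS = DCL × %ΔSales = 2.1857 × -17.6% = -38.5%.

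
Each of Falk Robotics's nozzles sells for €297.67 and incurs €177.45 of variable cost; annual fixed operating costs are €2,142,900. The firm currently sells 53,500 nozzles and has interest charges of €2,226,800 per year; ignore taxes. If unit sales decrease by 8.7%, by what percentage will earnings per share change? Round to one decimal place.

-27.1%

At 53,500 units, contribution = 53,500 × €120.22 = €6,431,770.00.
Operating income = contribution − fixed costs = €6,431,770.00 − €2,142,900 = €4,288,870.00.
After interest of €2,226,800.00, pre-tax earnings = €2,062,070.00.
Degree of combined leverage = contribution ÷ (EBIT − I) = €6,431,770.00 ÷ €2,062,070.00 = 3.1191.
EPS therefore changes by 3.1191 × (-8.7%) = -27.1%.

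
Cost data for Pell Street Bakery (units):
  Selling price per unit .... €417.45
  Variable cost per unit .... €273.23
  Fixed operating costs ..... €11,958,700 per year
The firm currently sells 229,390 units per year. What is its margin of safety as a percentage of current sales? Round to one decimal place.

Each unit contributes €417.45 − €273.23 = €144.22. Break-even units = €11,958,700 ÷ €144.22 = 82,919.84; break-even revenue = 82,919.84 × €417.45 = €34,614,889.16.
Actual sales revenue = 229,390 × €417.45 = €95,758,855.50.
Margin of safety = (€95,758,855.50 − €34,614,889.16) ÷ €95,758,855.50 = 63.9%.

63.9%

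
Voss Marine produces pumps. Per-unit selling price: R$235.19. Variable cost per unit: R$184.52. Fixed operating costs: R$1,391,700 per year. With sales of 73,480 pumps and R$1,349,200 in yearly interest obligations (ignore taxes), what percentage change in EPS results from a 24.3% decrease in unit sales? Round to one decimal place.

Contribution at this volume is 73,480 × R$50.67 = R$3,723,231.60.
Operating income = contribution − fixed costs = R$3,723,231.60 − R$1,391,700 = R$2,331,531.60.
Interest = R$1,349,200.00, so EBIT − I = R$982,331.60.
DCL = total CM / (EBIT − I) = R$3,723,231.60 / R$982,331.60 = 3.7902.
%ΔEPS = DCL × %ΔSales = 3.7902 × -24.3% = -92.1%.

-92.1%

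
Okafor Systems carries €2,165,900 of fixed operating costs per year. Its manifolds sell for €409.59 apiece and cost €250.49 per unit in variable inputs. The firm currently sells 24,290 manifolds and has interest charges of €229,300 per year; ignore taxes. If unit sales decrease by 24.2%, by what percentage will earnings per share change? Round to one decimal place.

-63.6%

Contribution at this volume is 24,290 × €159.10 = €3,864,539.00.
Subtracting fixed costs: EBIT = €3,864,539.00 − €2,165,900 = €1,698,639.00.
Interest = €229,300.00, so EBIT − I = €1,469,339.00.
DCL = total CM / (EBIT − I) = €3,864,539.00 / €1,469,339.00 = 2.6301.
EPS therefore changes by 2.6301 × (-24.2%) = -63.6%.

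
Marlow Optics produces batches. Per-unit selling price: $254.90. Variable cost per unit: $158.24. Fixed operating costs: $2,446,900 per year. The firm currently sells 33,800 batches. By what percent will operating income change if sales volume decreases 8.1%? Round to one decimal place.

Contribution at this volume is 33,800 × $96.66 = $3,267,108.00.
Operating income = contribution − fixed costs = $3,267,108.00 − $2,446,900 = $820,208.00.
So DOL = total CM / EBIT = $3,267,108.00 / $820,208.00 = 3.9833.
%ΔEBIT = DOL × %ΔSales = 3.9833 × -8.1% = -32.3%.

-32.3%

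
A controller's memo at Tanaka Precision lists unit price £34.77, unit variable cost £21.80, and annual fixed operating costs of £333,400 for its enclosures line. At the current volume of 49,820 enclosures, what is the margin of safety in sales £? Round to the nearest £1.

Unit CM = price − variable cost = £34.77 − £21.80 = £12.97. Break-even units = £333,400 ÷ £12.97 = 25,705.47; break-even revenue = 25,705.47 × £34.77 = £893,779.34.
Actual sales revenue = 49,820 × £34.77 = £1,732,241.40.
Margin of safety = £1,732,241.40 − £893,779.34 = £838,462.

£838,462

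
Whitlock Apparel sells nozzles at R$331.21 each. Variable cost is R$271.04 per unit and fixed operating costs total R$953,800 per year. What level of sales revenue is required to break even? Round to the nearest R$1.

R$5,250,259

Contribution margin per unit = R$331.21 − R$271.04 = R$60.17, a CM ratio of R$60.17 ÷ R$331.21 = 0.1817.
Break-even sales = FC ÷ CM ratio = R$953,800 × R$331.21 / R$60.17 = R$5,250,259.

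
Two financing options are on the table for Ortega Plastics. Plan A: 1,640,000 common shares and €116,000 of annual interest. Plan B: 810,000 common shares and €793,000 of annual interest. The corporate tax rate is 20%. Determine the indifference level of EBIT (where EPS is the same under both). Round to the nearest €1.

€1,453,687

At indifference, (EBIT − 116,000)(1 − t)/1,640,000 = (EBIT − 793,000)(1 − t)/810,000.
The (1 − t) factor cancels: (EBIT − 116,000) × 810,000 = (EBIT − 793,000) × 1,640,000.
Solving, EBIT = (793,000·1,640,000 − 116,000·810,000) / (1,640,000 − 810,000) = 1,206,560,000,000 / 830,000 = 1,453,686.75.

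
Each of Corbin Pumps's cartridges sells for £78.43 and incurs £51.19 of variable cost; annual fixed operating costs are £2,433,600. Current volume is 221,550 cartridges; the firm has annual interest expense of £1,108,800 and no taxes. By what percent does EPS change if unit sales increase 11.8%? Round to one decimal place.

At 221,550 units, contribution = 221,550 × £27.24 = £6,035,022.00.
Subtracting fixed costs: EBIT = £6,035,022.00 − £2,433,600 = £3,601,422.00.
After interest of £1,108,800.00, pre-tax earnings = £2,492,622.00.
Degree of combined leverage = contribution ÷ (EBIT − I) = £6,035,022.00 ÷ £2,492,622.00 = 2.4212.
%ΔEPS = DCL × %ΔSales = 2.4212 × +11.8% = +28.6%.

+28.6%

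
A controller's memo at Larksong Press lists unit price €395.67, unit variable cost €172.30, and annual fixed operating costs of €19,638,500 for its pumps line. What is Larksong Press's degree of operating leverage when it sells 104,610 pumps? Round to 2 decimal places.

Contribution at this volume is 104,610 × €223.37 = €23,366,735.70.
EBIT = €23,366,735.70 − €19,638,500 = €3,728,235.70.
Degree of operating leverage = €23,366,735.70 / €3,728,235.70 = 6.2675.

6.27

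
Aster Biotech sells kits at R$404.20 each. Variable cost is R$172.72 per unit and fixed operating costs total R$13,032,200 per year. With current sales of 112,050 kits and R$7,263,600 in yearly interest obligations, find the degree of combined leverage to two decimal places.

4.60

Total contribution margin = 112,050 × R$231.48 = R$25,937,334.00.
EBIT = R$25,937,334.00 − R$13,032,200 = R$12,905,134.00. Interest = R$7,263,600.00.
DOL = R$25,937,334.00 ÷ R$12,905,134.00 = 2.0098; DFL = R$12,905,134.00 ÷ R$5,641,534.00 = 2.2875.
DCL = DOL × DFL = 2.0098 × 2.2875 = 4.5974.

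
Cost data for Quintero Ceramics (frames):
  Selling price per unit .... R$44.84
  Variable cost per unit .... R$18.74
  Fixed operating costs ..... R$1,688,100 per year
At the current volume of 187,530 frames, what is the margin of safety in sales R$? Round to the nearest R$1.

Contribution margin per unit = R$44.84 − R$18.74 = R$26.10. Break-even units = R$1,688,100 ÷ R$26.10 = 64,678.16; break-even revenue = 64,678.16 × R$44.84 = R$2,900,168.74.
Actual sales revenue = 187,530 × R$44.84 = R$8,408,845.20.
Margin of safety = R$8,408,845.20 − R$2,900,168.74 = R$5,508,676.

R$5,508,676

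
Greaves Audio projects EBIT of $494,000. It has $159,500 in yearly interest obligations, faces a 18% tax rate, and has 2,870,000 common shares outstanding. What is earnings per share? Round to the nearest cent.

Pre-tax income = $494,000 − $159,500.00 = $334,500.00.
Net income = $334,500.00 × (1 − 0.18) = $274,290.00.
Per share: $274,290.00 / 2,870,000 shares = $0.10.

$0.10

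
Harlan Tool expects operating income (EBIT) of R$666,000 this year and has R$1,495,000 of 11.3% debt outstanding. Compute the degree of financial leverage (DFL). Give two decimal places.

Annual interest charges come to R$168,935.00.
Degree of financial leverage = EBIT / (EBIT − interest) = R$666,000 / R$497,065.00 = 1.3399.

1.34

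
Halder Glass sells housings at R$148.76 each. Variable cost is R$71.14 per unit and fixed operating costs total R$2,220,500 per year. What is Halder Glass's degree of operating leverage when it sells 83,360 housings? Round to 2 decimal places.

Total contribution margin = 83,360 × R$77.62 = R$6,470,403.20.
Subtracting fixed costs: EBIT = R$6,470,403.20 − R$2,220,500 = R$4,249,903.20.
So DOL = total CM / EBIT = R$6,470,403.20 / R$4,249,903.20 = 1.5225.

1.52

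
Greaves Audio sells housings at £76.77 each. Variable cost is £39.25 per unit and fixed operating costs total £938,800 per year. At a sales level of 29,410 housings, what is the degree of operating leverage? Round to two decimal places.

At 29,410 units, contribution = 29,410 × £37.52 = £1,103,463.20.
Subtracting fixed costs: EBIT = £1,103,463.20 − £938,800 = £164,663.20.
DOL = contribution ÷ EBIT = £1,103,463.20 ÷ £164,663.20 = 6.7013.

6.70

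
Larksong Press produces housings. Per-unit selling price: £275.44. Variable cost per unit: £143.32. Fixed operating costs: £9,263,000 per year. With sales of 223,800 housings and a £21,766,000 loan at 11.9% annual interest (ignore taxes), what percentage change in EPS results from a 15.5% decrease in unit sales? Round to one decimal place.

-25.9%

At 223,800 units, contribution = 223,800 × £132.12 = £29,568,456.00.
Operating income = contribution − fixed costs = £29,568,456.00 − £9,263,000 = £20,305,456.00.
Interest = £2,590,154.00, so EBIT − I = £17,715,302.00.
DCL = total CM / (EBIT − I) = £29,568,456.00 / £17,715,302.00 = 1.6691.
%ΔEPS = DCL × %ΔSales = 1.6691 × -15.5% = -25.9%.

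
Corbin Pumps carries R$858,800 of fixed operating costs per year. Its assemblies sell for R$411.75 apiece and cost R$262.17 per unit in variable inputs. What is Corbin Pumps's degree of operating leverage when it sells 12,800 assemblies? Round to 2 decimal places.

Total contribution margin = 12,800 × R$149.58 = R$1,914,624.00.
EBIT = R$1,914,624.00 − R$858,800 = R$1,055,824.00.
Degree of operating leverage = R$1,914,624.00 / R$1,055,824.00 = 1.8134.

1.81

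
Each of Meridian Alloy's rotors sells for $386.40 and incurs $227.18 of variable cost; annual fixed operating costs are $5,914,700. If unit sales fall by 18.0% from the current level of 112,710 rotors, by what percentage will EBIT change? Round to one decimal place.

-26.8%

Total contribution margin = 112,710 × $159.22 = $17,945,686.20.
Subtracting fixed costs: EBIT = $17,945,686.20 − $5,914,700 = $12,030,986.20.
Degree of operating leverage = $17,945,686.20 / $12,030,986.20 = 1.4916.
So EBIT moves 1.4916 × (-18.0%) = -26.8%.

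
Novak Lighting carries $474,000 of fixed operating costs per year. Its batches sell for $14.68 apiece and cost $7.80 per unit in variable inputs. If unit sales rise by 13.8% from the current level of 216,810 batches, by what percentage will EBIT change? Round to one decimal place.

+20.2%

Contribution at this volume is 216,810 × $6.88 = $1,491,652.80.
Operating income = contribution − fixed costs = $1,491,652.80 − $474,000 = $1,017,652.80.
So DOL = total CM / EBIT = $1,491,652.80 / $1,017,652.80 = 1.4658.
%ΔEBIT = DOL × %ΔSales = 1.4658 × +13.8% = +20.2%.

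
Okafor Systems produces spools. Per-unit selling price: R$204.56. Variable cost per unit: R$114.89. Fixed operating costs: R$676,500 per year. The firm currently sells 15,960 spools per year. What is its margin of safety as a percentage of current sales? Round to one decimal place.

Contribution margin per unit = R$204.56 − R$114.89 = R$89.67. Break-even units = R$676,500 ÷ R$89.67 = 7,544.33; break-even revenue = 7,544.33 × R$204.56 = R$1,543,267.98.
Current sales = 15,960 × R$204.56 = R$3,264,777.60.
Margin of safety = (R$3,264,777.60 − R$1,543,267.98) ÷ R$3,264,777.60 = 52.7%.

52.7%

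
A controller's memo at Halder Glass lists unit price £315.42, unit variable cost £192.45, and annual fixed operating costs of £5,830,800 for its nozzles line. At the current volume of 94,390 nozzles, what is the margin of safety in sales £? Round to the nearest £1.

Contribution margin per unit = £315.42 − £192.45 = £122.97. Break-even units = £5,830,800 ÷ £122.97 = 47,416.44; break-even revenue = 47,416.44 × £315.42 = £14,956,094.46.
Current sales = 94,390 × £315.42 = £29,772,493.80.
Margin of safety = £29,772,493.80 − £14,956,094.46 = £14,816,399.

£14,816,399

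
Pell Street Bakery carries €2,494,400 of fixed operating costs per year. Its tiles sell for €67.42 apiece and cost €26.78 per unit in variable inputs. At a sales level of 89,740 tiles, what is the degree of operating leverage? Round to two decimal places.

At 89,740 units, contribution = 89,740 × €40.64 = €3,647,033.60.
Operating income = contribution − fixed costs = €3,647,033.60 − €2,494,400 = €1,152,633.60.
So DOL = total CM / EBIT = €3,647,033.60 / €1,152,633.60 = 3.1641.

3.16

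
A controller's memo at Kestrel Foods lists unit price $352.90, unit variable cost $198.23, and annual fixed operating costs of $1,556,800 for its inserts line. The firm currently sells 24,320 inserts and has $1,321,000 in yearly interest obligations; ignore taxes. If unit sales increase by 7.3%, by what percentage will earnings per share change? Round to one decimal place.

At 24,320 units, contribution = 24,320 × $154.67 = $3,761,574.40.
Operating income = contribution − fixed costs = $3,761,574.40 − $1,556,800 = $2,204,774.40.
Interest = $1,321,000.00, so EBIT − I = $883,774.40.
DCL = total CM / (EBIT − I) = $3,761,574.40 / $883,774.40 = 4.2563.
EPS therefore changes by 4.2563 × (+7.3%) = +31.1%.

+31.1%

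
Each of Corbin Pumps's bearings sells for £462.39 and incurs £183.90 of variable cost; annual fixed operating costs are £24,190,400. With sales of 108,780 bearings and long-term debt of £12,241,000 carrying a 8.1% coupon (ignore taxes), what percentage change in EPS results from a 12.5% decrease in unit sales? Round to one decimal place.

Total contribution margin = 108,780 × £278.49 = £30,294,142.20.
Operating income = contribution − fixed costs = £30,294,142.20 − £24,190,400 = £6,103,742.20.
After interest of £991,521.00, pre-tax earnings = £5,112,221.20.
Degree of combined leverage = contribution ÷ (EBIT − I) = £30,294,142.20 ÷ £5,112,221.20 = 5.9258.
EPS therefore changes by 5.9258 × (-12.5%) = -74.1%.

-74.1%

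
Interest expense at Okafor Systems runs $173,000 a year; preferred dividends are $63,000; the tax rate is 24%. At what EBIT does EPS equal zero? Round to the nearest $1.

Preferred dividends are paid after tax, so their pre-tax equivalent is $63,000 ÷ (1 − 0.24) = $82,894.74.
Financial break-even EBIT = interest + D_p ÷ (1 − t) = $173,000 + $82,894.74 = $255,894.74.

$255,895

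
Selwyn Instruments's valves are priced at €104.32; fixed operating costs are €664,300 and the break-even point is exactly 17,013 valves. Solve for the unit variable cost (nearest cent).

At break-even, FC = Q × (P − VC), so P − VC = €664,300 ÷ 17,013 = €39.0466.
Hence VC = price − CM = €104.32 − €39.0466 = €65.27.

€65.27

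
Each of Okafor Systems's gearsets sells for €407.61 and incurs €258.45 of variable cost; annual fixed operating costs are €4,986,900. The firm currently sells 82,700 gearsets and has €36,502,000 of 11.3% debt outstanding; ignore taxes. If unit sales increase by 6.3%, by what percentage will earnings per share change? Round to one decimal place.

At 82,700 units, contribution = 82,700 × €149.16 = €12,335,532.00.
EBIT = €12,335,532.00 − €4,986,900 = €7,348,632.00.
Interest = €4,124,726.00, so EBIT − I = €3,223,906.00.
Degree of combined leverage = contribution ÷ (EBIT − I) = €12,335,532.00 ÷ €3,223,906.00 = 3.8263.
%ΔEPS = DCL × %ΔSales = 3.8263 × +6.3% = +24.1%.

+24.1%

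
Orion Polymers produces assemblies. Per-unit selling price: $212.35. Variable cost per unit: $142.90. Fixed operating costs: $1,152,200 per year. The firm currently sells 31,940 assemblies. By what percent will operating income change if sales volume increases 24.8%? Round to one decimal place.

+51.6%

Contribution at this volume is 31,940 × $69.45 = $2,218,233.00.
Subtracting fixed costs: EBIT = $2,218,233.00 − $1,152,200 = $1,066,033.00.
DOL = contribution ÷ EBIT = $2,218,233.00 ÷ $1,066,033.00 = 2.0808.
%ΔEBIT = DOL × %ΔSales = 2.0808 × +24.8% = +51.6%.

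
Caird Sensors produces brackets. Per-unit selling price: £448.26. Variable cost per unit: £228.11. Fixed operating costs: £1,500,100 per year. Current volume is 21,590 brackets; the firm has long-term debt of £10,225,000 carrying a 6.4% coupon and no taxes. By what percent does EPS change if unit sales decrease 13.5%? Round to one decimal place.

Contribution at this volume is 21,590 × £220.15 = £4,753,038.50.
Subtracting fixed costs: EBIT = £4,753,038.50 − £1,500,100 = £3,252,938.50.
Interest = £654,400.00, so EBIT − I = £2,598,538.50.
Degree of combined leverage = contribution ÷ (EBIT − I) = £4,753,038.50 ÷ £2,598,538.50 = 1.8291.
%ΔEPS = DCL × %ΔSales = 1.8291 × -13.5% = -24.7%.

-24.7%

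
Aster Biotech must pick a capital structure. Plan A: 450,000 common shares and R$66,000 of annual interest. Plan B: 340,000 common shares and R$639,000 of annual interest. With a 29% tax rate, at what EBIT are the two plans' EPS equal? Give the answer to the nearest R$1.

R$2,410,091

Set EPS_A = EPS_B: (EBIT − R$66,000)(1 − 0.29) ÷ 450,000 = (EBIT − R$639,000)(1 − 0.29) ÷ 340,000.
The (1 − t) factor cancels: (EBIT − 66,000) × 340,000 = (EBIT − 639,000) × 450,000.
Solving, EBIT = (639,000·450,000 − 66,000·340,000) / (450,000 − 340,000) = 265,110,000,000 / 110,000 = 2,410,090.91.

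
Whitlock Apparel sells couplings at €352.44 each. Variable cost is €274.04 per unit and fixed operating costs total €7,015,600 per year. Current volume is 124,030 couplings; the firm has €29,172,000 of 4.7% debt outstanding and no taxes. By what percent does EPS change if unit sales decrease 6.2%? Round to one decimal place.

-45.1%

Contribution at this volume is 124,030 × €78.40 = €9,723,952.00.
EBIT = €9,723,952.00 − €7,015,600 = €2,708,352.00.
After interest of €1,371,084.00, pre-tax earnings = €1,337,268.00.
DCL = total CM / (EBIT − I) = €9,723,952.00 / €1,337,268.00 = 7.2715.
EPS therefore changes by 7.2715 × (-6.2%) = -45.1%.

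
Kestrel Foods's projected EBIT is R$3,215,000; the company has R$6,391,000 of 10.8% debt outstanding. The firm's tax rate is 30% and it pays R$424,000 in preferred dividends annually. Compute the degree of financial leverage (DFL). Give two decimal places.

1.68

Interest = R$690,228.00.
Preferred dividends grossed up pre-tax: R$424,000 / (1 − 0.30) = R$605,714.29.
DFL = EBIT ÷ [EBIT − I − D_p/(1−t)] = R$3,215,000 ÷ [R$3,215,000 − R$690,228.00 − R$605,714.29] = R$3,215,000 ÷ R$1,919,057.71 = 1.6753.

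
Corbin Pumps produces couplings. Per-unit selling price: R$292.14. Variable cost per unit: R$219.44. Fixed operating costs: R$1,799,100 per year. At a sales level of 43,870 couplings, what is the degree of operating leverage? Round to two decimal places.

At 43,870 units, contribution = 43,870 × R$72.70 = R$3,189,349.00.
Subtracting fixed costs: EBIT = R$3,189,349.00 − R$1,799,100 = R$1,390,249.00.
So DOL = total CM / EBIT = R$3,189,349.00 / R$1,390,249.00 = 2.2941.

2.29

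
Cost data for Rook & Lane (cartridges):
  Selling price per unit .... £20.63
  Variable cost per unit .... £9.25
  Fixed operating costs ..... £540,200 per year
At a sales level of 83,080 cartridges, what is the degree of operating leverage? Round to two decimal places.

2.33

Total contribution margin = 83,080 × £11.38 = £945,450.40.
EBIT = £945,450.40 − £540,200 = £405,250.40.
So DOL = total CM / EBIT = £945,450.40 / £405,250.40 = 2.3330.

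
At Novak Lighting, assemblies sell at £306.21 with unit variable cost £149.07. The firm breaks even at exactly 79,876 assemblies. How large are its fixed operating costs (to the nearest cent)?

£12,551,714.64

Contribution margin per unit = £306.21 − £149.07 = £157.14.
Since BE = FC / CM, FC = 79,876 × £157.14 = £12,551,714.64.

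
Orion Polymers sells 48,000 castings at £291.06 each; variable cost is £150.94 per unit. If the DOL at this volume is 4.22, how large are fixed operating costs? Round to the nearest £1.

£5,131,978

At 48,000 units, contribution = 48,000 × £140.12 = £6,725,760.00.
Since DOL = CM ÷ EBIT, EBIT = £6,725,760.00 ÷ 4.22 = £1,593,781.99.
And FC = contribution − EBIT = £6,725,760.00 − £1,593,781.99 = £5,131,978.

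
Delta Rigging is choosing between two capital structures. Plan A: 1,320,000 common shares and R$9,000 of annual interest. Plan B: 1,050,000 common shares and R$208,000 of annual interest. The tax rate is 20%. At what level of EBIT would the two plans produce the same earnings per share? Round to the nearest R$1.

At indifference, (EBIT − 9,000)(1 − t)/1,320,000 = (EBIT − 208,000)(1 − t)/1,050,000.
The (1 − t) factor cancels: (EBIT − 9,000) × 1,050,000 = (EBIT − 208,000) × 1,320,000.
EBIT × (1,320,000 − 1,050,000) = 208,000 × 1,320,000 − 9,000 × 1,050,000 = 265,110,000,000, so EBIT = 265,110,000,000 ÷ 270,000 = 981,888.89.

R$981,889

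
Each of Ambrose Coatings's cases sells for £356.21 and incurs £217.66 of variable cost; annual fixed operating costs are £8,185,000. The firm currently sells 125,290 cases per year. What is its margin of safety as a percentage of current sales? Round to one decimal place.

52.8%

Each unit contributes £356.21 − £217.66 = £138.55. Break-even units = £8,185,000 ÷ £138.55 = 59,076.15; break-even revenue = 59,076.15 × £356.21 = £21,043,513.89.
Actual sales revenue = 125,290 × £356.21 = £44,629,550.90.
Margin of safety = (£44,629,550.90 − £21,043,513.89) ÷ £44,629,550.90 = 52.8%.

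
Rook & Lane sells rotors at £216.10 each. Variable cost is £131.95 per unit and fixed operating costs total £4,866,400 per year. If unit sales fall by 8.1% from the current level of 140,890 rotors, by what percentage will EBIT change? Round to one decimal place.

-13.7%

Total contribution margin = 140,890 × £84.15 = £11,855,893.50.
EBIT = £11,855,893.50 − £4,866,400 = £6,989,493.50.
Degree of operating leverage = £11,855,893.50 / £6,989,493.50 = 1.6962.
Operating income changes by 1.6962 × -8.1% = -13.7%.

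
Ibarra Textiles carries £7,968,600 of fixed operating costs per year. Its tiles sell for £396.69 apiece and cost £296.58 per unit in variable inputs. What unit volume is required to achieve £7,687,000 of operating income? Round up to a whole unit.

Each unit contributes £396.69 − £296.58 = £100.11.
Need Q such that Q × £100.11 − £7,968,600 = £7,687,000, i.e. Q = £15,655,600 / £100.11 = 156,383.98 → 156,384.

156,384 tiles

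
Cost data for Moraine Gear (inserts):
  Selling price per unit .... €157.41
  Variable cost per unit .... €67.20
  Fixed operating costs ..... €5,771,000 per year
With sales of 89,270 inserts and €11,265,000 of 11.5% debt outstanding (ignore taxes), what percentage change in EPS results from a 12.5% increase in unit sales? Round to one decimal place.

+102.0%

Total contribution margin = 89,270 × €90.21 = €8,053,046.70.
EBIT = €8,053,046.70 − €5,771,000 = €2,282,046.70.
After interest of €1,295,475.00, pre-tax earnings = €986,571.70.
Degree of combined leverage = contribution ÷ (EBIT − I) = €8,053,046.70 ÷ €986,571.70 = 8.1627.
EPS therefore changes by 8.1627 × (+12.5%) = +102.0%.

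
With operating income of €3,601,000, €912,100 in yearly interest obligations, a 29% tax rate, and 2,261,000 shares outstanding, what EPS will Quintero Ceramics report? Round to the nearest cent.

Pre-tax income = €3,601,000 − €912,100.00 = €2,688,900.00.
Net income = €2,688,900.00 × (1 − 0.29) = €1,909,119.00.
EPS = €1,909,119.00 ÷ 2,261,000 = €0.84.

€0.84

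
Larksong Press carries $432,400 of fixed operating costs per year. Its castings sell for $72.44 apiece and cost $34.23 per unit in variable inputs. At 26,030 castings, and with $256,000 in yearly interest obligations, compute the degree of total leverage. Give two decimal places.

3.25

Total contribution margin = 26,030 × $38.21 = $994,606.30.
Subtracting fixed costs: EBIT = $994,606.30 − $432,400 = $562,206.30. Interest = $256,000.00.
DOL = $994,606.30 ÷ $562,206.30 = 1.7691; DFL = $562,206.30 ÷ $306,206.30 = 1.8360.
DCL = DOL × DFL = 1.7691 × 1.8360 = 3.2481.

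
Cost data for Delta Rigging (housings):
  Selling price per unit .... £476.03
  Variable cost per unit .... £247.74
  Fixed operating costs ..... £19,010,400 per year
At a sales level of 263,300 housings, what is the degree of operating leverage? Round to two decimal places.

Contribution at this volume is 263,300 × £228.29 = £60,108,757.00.
EBIT = £60,108,757.00 − £19,010,400 = £41,098,357.00.
DOL = contribution ÷ EBIT = £60,108,757.00 ÷ £41,098,357.00 = 1.4626.

1.46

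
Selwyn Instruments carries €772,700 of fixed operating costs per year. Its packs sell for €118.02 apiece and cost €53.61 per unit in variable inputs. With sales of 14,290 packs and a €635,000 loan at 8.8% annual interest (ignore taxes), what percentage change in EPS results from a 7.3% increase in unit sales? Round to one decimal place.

+73.2%

Contribution at this volume is 14,290 × €64.41 = €920,418.90.
Operating income = contribution − fixed costs = €920,418.90 − €772,700 = €147,718.90.
Interest = €55,880.00, so EBIT − I = €91,838.90.
DCL = total CM / (EBIT − I) = €920,418.90 / €91,838.90 = 10.0221.
%ΔEPS = DCL × %ΔSales = 10.0221 × +7.3% = +73.2%.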